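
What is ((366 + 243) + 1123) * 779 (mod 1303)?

623

366 + 243 = 609
609 + 1123 = 1732 ≡ 429 (mod 1303)
429 * 779 = 334191 ≡ 623 (mod 1303)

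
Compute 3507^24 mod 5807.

730

By square-and-multiply:
24 in binary is 11000, i.e. 24 = 16 + 8.
3507^1 ≡ 3507 (mod 5807)
3507^2 ≡ 3507^2 = 12299049 ≡ 5630 (mod 5807)
3507^4 ≡ 5630^2 = 31696900 ≡ 2294 (mod 5807)
3507^8 ≡ 2294^2 = 5262436 ≡ 1294 (mod 5807)
3507^16 ≡ 1294^2 = 1674436 ≡ 2020 (mod 5807)
3507^24 = 3507^16 · 3507^8 ≡ 2020 · 1294 (mod 5807).
2020 · 1294 = 2613880 ≡ 730 (mod 5807).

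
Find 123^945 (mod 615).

123

Using repeated squaring:
945 in binary is 1110110001, i.e. 945 = 512 + 256 + 128 + 32 + 16 + 1.
123^1 ≡ 123 (mod 615)
123^2 ≡ 123^2 = 15129 ≡ 369 (mod 615)
123^4 ≡ 369^2 = 136161 ≡ 246 (mod 615)
123^8 ≡ 246^2 = 60516 ≡ 246 (mod 615)
123^16 ≡ 246^2 = 60516 ≡ 246 (mod 615)
123^32 ≡ 246^2 = 60516 ≡ 246 (mod 615)
123^64 ≡ 246^2 = 60516 ≡ 246 (mod 615)
123^128 ≡ 246^2 = 60516 ≡ 246 (mod 615)
123^256 ≡ 246^2 = 60516 ≡ 246 (mod 615)
123^512 ≡ 246^2 = 60516 ≡ 246 (mod 615)
123^945 = 123^512 × 123^256 × 123^128 × 123^32 × 123^16 × 123^1 ≡ 246 × 246 × 246 × 246 × 246 × 123 (mod 615).
Accumulate the product:
246 × 246 = 60516 ≡ 246
246 × 246 = 60516 ≡ 246
246 × 246 = 60516 ≡ 246
246 × 246 = 60516 ≡ 246
246 × 123 = 30258 ≡ 123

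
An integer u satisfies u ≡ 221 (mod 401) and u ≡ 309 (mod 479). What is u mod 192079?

19469

401⁻¹ mod 479: 401*436 ≡ 1 (mod 479), so 401⁻¹ ≡ 436.
u = 221 + 401*((309 − 221)*436 mod 479) = 221 + 401*48 = 19469.
Check: 19469 mod 401 = 221, 19469 mod 479 = 309. ✓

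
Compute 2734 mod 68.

14

2734 = 40·68 + 14, so 2734 ≡ 14 (mod 68).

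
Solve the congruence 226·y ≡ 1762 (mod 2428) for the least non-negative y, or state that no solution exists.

gcd(226, 2428) = 2, and 2 | 1762, so solutions exist.
Divide through by 2: 113·y mod 1214 = 881.
113⁻¹ ≡ 419 (mod 1214).
y ≡ 419·881 ≡ 83 (mod 1214).
The smallest non-negative solution is y = 83.

83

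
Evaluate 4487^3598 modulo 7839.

3598 in binary is 111000001110, i.e. 3598 = 2048 + 1024 + 512 + 8 + 4 + 2.
4487^1 ≡ 4487 (mod 7839)
4487^2 ≡ 4487^2 = 20133169 ≡ 2617 (mod 7839)
4487^4 ≡ 2617^2 = 6848689 ≡ 5242 (mod 7839)
4487^8 ≡ 5242^2 = 27478564 ≡ 2869 (mod 7839)
4487^16 ≡ 2869^2 = 8231161 ≡ 211 (mod 7839)
4487^32 ≡ 211^2 = 44521 ≡ 5326 (mod 7839)
4487^64 ≡ 5326^2 = 28366276 ≡ 4774 (mod 7839)
4487^128 ≡ 4774^2 = 22791076 ≡ 3103 (mod 7839)
4487^256 ≡ 3103^2 = 9628609 ≡ 2317 (mod 7839)
4487^512 ≡ 2317^2 = 5368489 ≡ 6613 (mod 7839)
4487^1024 ≡ 6613^2 = 43731769 ≡ 5827 (mod 7839)
4487^2048 ≡ 5827^2 = 33953929 ≡ 3220 (mod 7839)
4487^3598 = 4487^2048 · 4487^1024 · 4487^512 · 4487^8 · 4487^4 · 4487^2 ≡ 3220 · 5827 · 6613 · 2869 · 5242 · 2617 (mod 7839).
Accumulate the product:
3220 · 5827 = 18762940 ≡ 4213
4213 · 6613 = 27860569 ≡ 763
763 · 2869 = 2189047 ≡ 1966
1966 · 5242 = 10305772 ≡ 5326
5326 · 2617 = 13938142 ≡ 400

400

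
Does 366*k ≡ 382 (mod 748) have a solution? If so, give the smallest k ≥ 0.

373

gcd(366, 748) = 2, and 2 | 382, so solutions exist.
Divide through by 2: 183*k ≡ 191 mod 374.
183⁻¹ ≡ 327 (mod 374).
k ≡ 327*191 ≡ 373 (mod 374).
The smallest non-negative solution is k = 373.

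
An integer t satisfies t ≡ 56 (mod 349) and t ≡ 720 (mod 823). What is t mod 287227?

349⁻¹ mod 823: 349×158 ≡ 1 (mod 823), so 349⁻¹ ≡ 158.
t = 56 + 349×((720 − 56)×158 mod 823) = 56 + 349×391 = 136515.

136515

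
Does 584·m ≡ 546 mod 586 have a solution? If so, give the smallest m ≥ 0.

20

gcd(584, 586) = 2, and 2 | 546, so solutions exist.
Divide through by 2: 292·m ≡ 273 mod 293.
292⁻¹ ≡ 292 (mod 293).
m ≡ 292·273 ≡ 20 (mod 293).
The smallest non-negative solution is m = 20.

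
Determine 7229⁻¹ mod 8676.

Apply the Euclidean algorithm and back-substitute:
8676 = 1·7229 + 1447
7229 = 4·1447 + 1441
1447 = 1·1441 + 6
1441 = 240·6 + 1
6 = 6·1 + 0
gcd(7229, 8676) = 1, so the inverse exists.
Bézout: 1 = −1204·8676 + 1445·7229.
So 7229⁻¹ ≡ 1445 (mod 8676).

1445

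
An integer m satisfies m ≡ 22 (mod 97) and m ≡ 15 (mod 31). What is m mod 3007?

97⁻¹ mod 31: 97·8 ≡ 1 (mod 31), so 97⁻¹ ≡ 8.
m = 22 + 97·((15 − 22)·8 mod 31) = 22 + 97·6 = 604.

604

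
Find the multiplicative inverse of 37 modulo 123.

10

123 = 3×37 + 12
37 = 3×12 + 1
12 = 12×1 + 0
gcd(37, 123) = 1, so the inverse exists.
Bézout: 1 = −3×123 + 10×37.
So 37⁻¹ ≡ 10 (mod 123).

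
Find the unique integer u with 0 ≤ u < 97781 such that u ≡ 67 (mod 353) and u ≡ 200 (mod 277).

25130

353⁻¹ mod 277: 353·113 ≡ 1 (mod 277), so 353⁻¹ ≡ 113.
u = 67 + 353·((200 − 67)·113 mod 277) = 67 + 353·71 = 25130.
Check: 25130 mod 353 = 67, 25130 mod 277 = 200. ✓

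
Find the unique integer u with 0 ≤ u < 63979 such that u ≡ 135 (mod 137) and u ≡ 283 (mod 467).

137⁻¹ mod 467: 137×75 ≡ 1 (mod 467), so 137⁻¹ ≡ 75.
u = 135 + 137×((283 − 135)×75 mod 467) = 135 + 137×359 = 49318.
Check: 49318 mod 137 = 135, 49318 mod 467 = 283. ✓

49318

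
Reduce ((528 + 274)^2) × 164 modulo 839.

503

528 + 274 = 802
(802)^2 ≡ 530 (mod 839)
530 × 164 = 86920 ≡ 503 (mod 839)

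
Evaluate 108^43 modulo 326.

312

By square-and-multiply:
108^1 ≡ 108 (mod 326)
108^2 ≡ 108^2 = 11664 ≡ 254 (mod 326)
108^4 ≡ 254^2 = 64516 ≡ 294 (mod 326)
108^8 ≡ 294^2 = 86436 ≡ 46 (mod 326)
108^16 ≡ 46^2 = 2116 ≡ 160 (mod 326)
108^32 ≡ 160^2 = 25600 ≡ 172 (mod 326)
108^43 = 108^32 * 108^8 * 108^2 * 108^1 ≡ 172 * 46 * 254 * 108 (mod 326).
Accumulate the product:
172 * 46 = 7912 ≡ 88
88 * 254 = 22352 ≡ 184
184 * 108 = 19872 ≡ 312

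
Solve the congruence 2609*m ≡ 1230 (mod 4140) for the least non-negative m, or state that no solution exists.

gcd(2609, 4140) = 1, so a unique solution mod 4140 exists.
2609⁻¹ ≡ 1709 (mod 4140).
m ≡ 1709*1230 ≡ 3090 (mod 4140).

3090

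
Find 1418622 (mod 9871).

7069

1418622 = 143*9871 + 7069, so 1418622 ≡ 7069 (mod 9871).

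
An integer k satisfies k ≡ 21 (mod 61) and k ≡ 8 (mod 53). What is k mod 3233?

326

61⁻¹ mod 53: 61*20 ≡ 1 (mod 53), so 61⁻¹ ≡ 20.
k = 21 + 61*((8 − 21)*20 mod 53) = 21 + 61*5 = 326.
Check: 326 mod 61 = 21, 326 mod 53 = 8. ✓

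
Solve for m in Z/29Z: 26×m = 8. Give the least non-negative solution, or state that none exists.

gcd(26, 29) = 1, so a unique solution mod 29 exists.
26⁻¹ ≡ 19 (mod 29).
m ≡ 19×8 ≡ 7 (mod 29).

7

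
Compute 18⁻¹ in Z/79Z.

Apply the Euclidean algorithm and back-substitute:
79 = 4*18 + 7
18 = 2*7 + 4
7 = 1*4 + 3
4 = 1*3 + 1
3 = 3*1 + 0
gcd(18, 79) = 1, so the inverse exists.
Bézout: 1 = −5*79 + 22*18.
So 18⁻¹ ≡ 22 (mod 79).

22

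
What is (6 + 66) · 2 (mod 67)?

6 + 66 = 72 ≡ 5 (mod 67)
5 · 2 = 10

10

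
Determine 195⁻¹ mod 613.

Apply the Euclidean algorithm and back-substitute:
613 = 3·195 + 28
195 = 6·28 + 27
28 = 1·27 + 1
27 = 27·1 + 0
gcd(195, 613) = 1, so the inverse exists.
Bézout: 1 = 7·613 − 22·195.
So 195⁻¹ ≡ −22 ≡ 591 (mod 613).

591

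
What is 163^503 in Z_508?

503 in binary is 111110111, i.e. 503 = 256 + 128 + 64 + 32 + 16 + 4 + 2 + 1.
163^1 ≡ 163 (mod 508)
163^2 ≡ 163^2 = 26569 ≡ 153 (mod 508)
163^4 ≡ 153^2 = 23409 ≡ 41 (mod 508)
163^8 ≡ 41^2 = 1681 ≡ 157 (mod 508)
163^16 ≡ 157^2 = 24649 ≡ 265 (mod 508)
163^32 ≡ 265^2 = 70225 ≡ 121 (mod 508)
163^64 ≡ 121^2 = 14641 ≡ 417 (mod 508)
163^128 ≡ 417^2 = 173889 ≡ 153 (mod 508)
163^256 ≡ 153^2 = 23409 ≡ 41 (mod 508)
163^503 = 163^256 · 163^128 · 163^64 · 163^32 · 163^16 · 163^4 · 163^2 · 163^1 ≡ 41 · 153 · 417 · 121 · 265 · 41 · 153 · 163 (mod 508).
Accumulate the product:
41 · 153 = 6273 ≡ 177
177 · 417 = 73809 ≡ 149
149 · 121 = 18029 ≡ 249
249 · 265 = 65985 ≡ 453
453 · 41 = 18573 ≡ 285
285 · 153 = 43605 ≡ 425
425 · 163 = 69275 ≡ 187

187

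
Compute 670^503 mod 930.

40

By square-and-multiply:
503 in binary is 111110111, i.e. 503 = 256 + 128 + 64 + 32 + 16 + 4 + 2 + 1.
670^1 ≡ 670 (mod 930)
670^2 ≡ 670^2 = 448900 ≡ 640 (mod 930)
670^4 ≡ 640^2 = 409600 ≡ 400 (mod 930)
670^8 ≡ 400^2 = 160000 ≡ 40 (mod 930)
670^16 ≡ 40^2 = 1600 ≡ 670 (mod 930)
670^32 ≡ 670^2 = 448900 ≡ 640 (mod 930)
670^64 ≡ 640^2 = 409600 ≡ 400 (mod 930)
670^128 ≡ 400^2 = 160000 ≡ 40 (mod 930)
670^256 ≡ 40^2 = 1600 ≡ 670 (mod 930)
670^503 = 670^256 · 670^128 · 670^64 · 670^32 · 670^16 · 670^4 · 670^2 · 670^1 ≡ 670 · 40 · 400 · 640 · 670 · 400 · 640 · 670 (mod 930).
Accumulate the product:
670 · 40 = 26800 ≡ 760
760 · 400 = 304000 ≡ 820
820 · 640 = 524800 ≡ 280
280 · 670 = 187600 ≡ 670
670 · 400 = 268000 ≡ 160
160 · 640 = 102400 ≡ 100
100 · 670 = 67000 ≡ 40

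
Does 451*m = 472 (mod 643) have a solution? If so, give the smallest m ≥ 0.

453

gcd(451, 643) = 1, so a unique solution mod 643 exists.
451⁻¹ ≡ 144 (mod 643).
m ≡ 144*472 ≡ 453 (mod 643).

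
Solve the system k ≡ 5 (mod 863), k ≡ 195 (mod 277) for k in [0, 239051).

863⁻¹ mod 277: 863*26 ≡ 1 (mod 277), so 863⁻¹ ≡ 26.
k = 5 + 863*((195 − 5)*26 mod 277) = 5 + 863*231 = 199358.

199358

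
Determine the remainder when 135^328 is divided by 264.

225

Compute successive squares:
135^1 ≡ 135 (mod 264)
135^2 ≡ 135^2 = 18225 ≡ 9 (mod 264)
135^4 ≡ 9^2 = 81 (mod 264)
135^8 ≡ 81^2 = 6561 ≡ 225 (mod 264)
135^16 ≡ 225^2 = 50625 ≡ 201 (mod 264)
135^32 ≡ 201^2 = 40401 ≡ 9 (mod 264)
135^64 ≡ 9^2 = 81 (mod 264)
135^128 ≡ 81^2 = 6561 ≡ 225 (mod 264)
135^256 ≡ 225^2 = 50625 ≡ 201 (mod 264)
135^328 = 135^256 · 135^64 · 135^8 ≡ 201 · 81 · 225 (mod 264).
Accumulate the product:
201 · 81 = 16281 ≡ 177
177 · 225 = 39825 ≡ 225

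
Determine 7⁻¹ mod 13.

2

Run the extended Euclidean algorithm:
13 = 1×7 + 6
7 = 1×6 + 1
6 = 6×1 + 0
gcd(7, 13) = 1, so the inverse exists.
Bézout: 1 = −1×13 + 2×7.
So 7⁻¹ ≡ 2 (mod 13).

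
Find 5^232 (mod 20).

5

5^1 ≡ 5 (mod 20)
5^2 ≡ 5^2 = 25 ≡ 5 (mod 20)
5^4 ≡ 5^2 = 25 ≡ 5 (mod 20)
5^8 ≡ 5^2 = 25 ≡ 5 (mod 20)
5^16 ≡ 5^2 = 25 ≡ 5 (mod 20)
5^32 ≡ 5^2 = 25 ≡ 5 (mod 20)
5^64 ≡ 5^2 = 25 ≡ 5 (mod 20)
5^128 ≡ 5^2 = 25 ≡ 5 (mod 20)
5^232 = 5^128 · 5^64 · 5^32 · 5^8 ≡ 5 · 5 · 5 · 5 (mod 20).
Accumulate the product:
5 · 5 = 25 ≡ 5
5 · 5 = 25 ≡ 5
5 · 5 = 25 ≡ 5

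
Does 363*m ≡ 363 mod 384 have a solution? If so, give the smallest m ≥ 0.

1

gcd(363, 384) = 3, and 3 | 363, so solutions exist.
Divide through by 3: 121*m ≡ 121 (mod 128).
121⁻¹ ≡ 73 (mod 128).
m ≡ 73*121 ≡ 1 (mod 128).
The smallest non-negative solution is m = 1.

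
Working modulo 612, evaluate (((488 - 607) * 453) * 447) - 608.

463

488 - 607 = -119 ≡ 493 (mod 612)
493 * 453 = 223329 ≡ 561 (mod 612)
561 * 447 = 250767 ≡ 459 (mod 612)
459 - 608 = -149 ≡ 463 (mod 612)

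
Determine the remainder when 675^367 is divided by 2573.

Compute successive squares:
367 in binary is 101101111, i.e. 367 = 256 + 64 + 32 + 8 + 4 + 2 + 1.
675^1 ≡ 675 (mod 2573)
675^2 ≡ 675^2 = 455625 ≡ 204 (mod 2573)
675^4 ≡ 204^2 = 41616 ≡ 448 (mod 2573)
675^8 ≡ 448^2 = 200704 ≡ 10 (mod 2573)
675^16 ≡ 10^2 = 100 (mod 2573)
675^32 ≡ 100^2 = 10000 ≡ 2281 (mod 2573)
675^64 ≡ 2281^2 = 5202961 ≡ 355 (mod 2573)
675^128 ≡ 355^2 = 126025 ≡ 2521 (mod 2573)
675^256 ≡ 2521^2 = 6355441 ≡ 131 (mod 2573)
675^367 = 675^256 × 675^64 × 675^32 × 675^8 × 675^4 × 675^2 × 675^1 ≡ 131 × 355 × 2281 × 10 × 448 × 204 × 675 (mod 2573).
Accumulate the product:
131 × 355 = 46505 ≡ 191
191 × 2281 = 435671 ≡ 834
834 × 10 = 8340 ≡ 621
621 × 448 = 278208 ≡ 324
324 × 204 = 66096 ≡ 1771
1771 × 675 = 1195425 ≡ 1553

1553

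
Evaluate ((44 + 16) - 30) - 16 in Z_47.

44 + 16 = 60 ≡ 13 (mod 47)
13 - 30 = -17 ≡ 30 (mod 47)
30 - 16 = 14

14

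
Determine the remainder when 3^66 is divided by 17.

9

3^1 ≡ 3 (mod 17)
3^2 ≡ 3^2 = 9 (mod 17)
3^4 ≡ 9^2 = 81 ≡ 13 (mod 17)
3^8 ≡ 13^2 = 169 ≡ 16 (mod 17)
3^16 ≡ 16^2 = 256 ≡ 1 (mod 17)
3^32 ≡ 1^2 = 1 (mod 17)
3^64 ≡ 1^2 = 1 (mod 17)
3^66 = 3^64 * 3^2 ≡ 1 * 9 (mod 17).
1 * 9 = 9 ≡ 9 (mod 17).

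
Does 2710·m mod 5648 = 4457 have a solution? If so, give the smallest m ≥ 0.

no solution

gcd(2710, 5648) = 2, and 2 does not divide 4457.
So the congruence has no solution.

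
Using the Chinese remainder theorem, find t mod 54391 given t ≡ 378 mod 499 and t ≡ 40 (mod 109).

25328

499⁻¹ mod 109: 499*45 ≡ 1 (mod 109), so 499⁻¹ ≡ 45.
t = 378 + 499*((40 − 378)*45 mod 109) = 378 + 499*50 = 25328.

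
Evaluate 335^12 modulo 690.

Compute successive squares:
12 in binary is 1100, i.e. 12 = 8 + 4.
335^1 ≡ 335 (mod 690)
335^2 ≡ 335^2 = 112225 ≡ 445 (mod 690)
335^4 ≡ 445^2 = 198025 ≡ 685 (mod 690)
335^8 ≡ 685^2 = 469225 ≡ 25 (mod 690)
335^12 = 335^8 × 335^4 ≡ 25 × 685 (mod 690).
25 × 685 = 17125 ≡ 565 (mod 690).

565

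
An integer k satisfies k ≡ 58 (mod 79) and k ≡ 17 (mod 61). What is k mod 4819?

2823

79⁻¹ mod 61: 79×17 ≡ 1 (mod 61), so 79⁻¹ ≡ 17.
k = 58 + 79×((17 − 58)×17 mod 61) = 58 + 79×35 = 2823.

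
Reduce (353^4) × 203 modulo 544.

(353)^4 ≡ 1 (mod 544)
1 × 203 = 203

203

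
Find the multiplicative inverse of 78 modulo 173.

173 = 2*78 + 17
78 = 4*17 + 10
17 = 1*10 + 7
10 = 1*7 + 3
7 = 2*3 + 1
3 = 3*1 + 0
gcd(78, 173) = 1, so the inverse exists.
Back-substitute for 1:
1 = 1*7 − 2*3
  = −2*10 + 3*7
  = 3*17 − 5*10
  = −5*78 + 23*17
  = 23*173 − 51*78
So 78⁻¹ ≡ −51 ≡ 122 (mod 173).

122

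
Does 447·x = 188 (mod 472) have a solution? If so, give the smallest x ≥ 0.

68

gcd(447, 472) = 1, so a unique solution mod 472 exists.
447⁻¹ ≡ 151 (mod 472).
x ≡ 151·188 ≡ 68 (mod 472).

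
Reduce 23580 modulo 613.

286

23580 = 38*613 + 286, so 23580 ≡ 286 (mod 613).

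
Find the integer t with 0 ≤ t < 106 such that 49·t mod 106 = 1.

Run the extended Euclidean algorithm:
106 = 2*49 + 8
49 = 6*8 + 1
8 = 8*1 + 0
gcd(49, 106) = 1, so the inverse exists.
Bézout: 1 = −6*106 + 13*49.
So 49⁻¹ ≡ 13 (mod 106).

13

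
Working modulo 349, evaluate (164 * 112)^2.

238

164 * 112 = 18368 ≡ 220 (mod 349)
(220)^2 ≡ 238 (mod 349)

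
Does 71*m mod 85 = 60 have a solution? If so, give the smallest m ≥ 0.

20

gcd(71, 85) = 1, so a unique solution mod 85 exists.
71⁻¹ ≡ 6 (mod 85).
m ≡ 6*60 ≡ 20 (mod 85).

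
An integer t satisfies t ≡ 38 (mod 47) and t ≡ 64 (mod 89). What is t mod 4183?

47⁻¹ mod 89: 47*36 ≡ 1 (mod 89), so 47⁻¹ ≡ 36.
t = 38 + 47*((64 − 38)*36 mod 89) = 38 + 47*46 = 2200.

2200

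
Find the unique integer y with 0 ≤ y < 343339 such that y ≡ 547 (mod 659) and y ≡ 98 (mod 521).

659⁻¹ mod 521: 659·185 ≡ 1 (mod 521), so 659⁻¹ ≡ 185.
y = 547 + 659·((98 − 547)·185 mod 521) = 547 + 659·295 = 194952.

194952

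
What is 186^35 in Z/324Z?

By square-and-multiply:
35 in binary is 100011, i.e. 35 = 32 + 2 + 1.
186^1 ≡ 186 (mod 324)
186^2 ≡ 186^2 = 34596 ≡ 252 (mod 324)
186^4 ≡ 252^2 = 63504 ≡ 0 (mod 324)
186^8 ≡ 0^2 = 0 (mod 324)
186^16 ≡ 0^2 = 0 (mod 324)
186^32 ≡ 0^2 = 0 (mod 324)
186^35 = 186^32 × 186^2 × 186^1 ≡ 0 × 252 × 186 (mod 324).
Accumulate the product:
0 × 252 = 0
0 × 186 = 0

0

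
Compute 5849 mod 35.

4

5849 = 167·35 + 4, so 5849 ≡ 4 (mod 35).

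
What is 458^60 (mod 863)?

60 in binary is 111100, i.e. 60 = 32 + 16 + 8 + 4.
458^1 ≡ 458 (mod 863)
458^2 ≡ 458^2 = 209764 ≡ 55 (mod 863)
458^4 ≡ 55^2 = 3025 ≡ 436 (mod 863)
458^8 ≡ 436^2 = 190096 ≡ 236 (mod 863)
458^16 ≡ 236^2 = 55696 ≡ 464 (mod 863)
458^32 ≡ 464^2 = 215296 ≡ 409 (mod 863)
458^60 = 458^32 · 458^16 · 458^8 · 458^4 ≡ 409 · 464 · 236 · 436 (mod 863).
Accumulate the product:
409 · 464 = 189776 ≡ 779
779 · 236 = 183844 ≡ 25
25 · 436 = 10900 ≡ 544

544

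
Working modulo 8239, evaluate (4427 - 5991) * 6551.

4427 - 5991 = -1564 ≡ 6675 (mod 8239)
6675 * 6551 = 43727925 ≡ 3552 (mod 8239)

3552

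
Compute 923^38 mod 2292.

1

38 in binary is 100110, i.e. 38 = 32 + 4 + 2.
923^1 ≡ 923 (mod 2292)
923^2 ≡ 923^2 = 851929 ≡ 1597 (mod 2292)
923^4 ≡ 1597^2 = 2550409 ≡ 1705 (mod 2292)
923^8 ≡ 1705^2 = 2907025 ≡ 769 (mod 2292)
923^16 ≡ 769^2 = 591361 ≡ 25 (mod 2292)
923^32 ≡ 25^2 = 625 (mod 2292)
923^38 = 923^32 × 923^4 × 923^2 ≡ 625 × 1705 × 1597 (mod 2292).
Accumulate the product:
625 × 1705 = 1065625 ≡ 2137
2137 × 1597 = 3412789 ≡ 1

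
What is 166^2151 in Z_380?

56

Compute successive squares:
2151 in binary is 100001100111, i.e. 2151 = 2048 + 64 + 32 + 4 + 2 + 1.
166^1 ≡ 166 (mod 380)
166^2 ≡ 166^2 = 27556 ≡ 196 (mod 380)
166^4 ≡ 196^2 = 38416 ≡ 36 (mod 380)
166^8 ≡ 36^2 = 1296 ≡ 156 (mod 380)
166^16 ≡ 156^2 = 24336 ≡ 16 (mod 380)
166^32 ≡ 16^2 = 256 (mod 380)
166^64 ≡ 256^2 = 65536 ≡ 176 (mod 380)
166^128 ≡ 176^2 = 30976 ≡ 196 (mod 380)
166^256 ≡ 196^2 = 38416 ≡ 36 (mod 380)
166^512 ≡ 36^2 = 1296 ≡ 156 (mod 380)
166^1024 ≡ 156^2 = 24336 ≡ 16 (mod 380)
166^2048 ≡ 16^2 = 256 (mod 380)
166^2151 = 166^2048 × 166^64 × 166^32 × 166^4 × 166^2 × 166^1 ≡ 256 × 176 × 256 × 36 × 196 × 166 (mod 380).
Accumulate the product:
256 × 176 = 45056 ≡ 216
216 × 256 = 55296 ≡ 196
196 × 36 = 7056 ≡ 216
216 × 196 = 42336 ≡ 156
156 × 166 = 25896 ≡ 56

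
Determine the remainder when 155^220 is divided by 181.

By square-and-multiply:
220 in binary is 11011100, i.e. 220 = 128 + 64 + 16 + 8 + 4.
155^1 ≡ 155 (mod 181)
155^2 ≡ 155^2 = 24025 ≡ 133 (mod 181)
155^4 ≡ 133^2 = 17689 ≡ 132 (mod 181)
155^8 ≡ 132^2 = 17424 ≡ 48 (mod 181)
155^16 ≡ 48^2 = 2304 ≡ 132 (mod 181)
155^32 ≡ 132^2 = 17424 ≡ 48 (mod 181)
155^64 ≡ 48^2 = 2304 ≡ 132 (mod 181)
155^128 ≡ 132^2 = 17424 ≡ 48 (mod 181)
155^220 = 155^128 × 155^64 × 155^16 × 155^8 × 155^4 ≡ 48 × 132 × 132 × 48 × 132 (mod 181).
Accumulate the product:
48 × 132 = 6336 ≡ 1
1 × 132 = 132
132 × 48 = 6336 ≡ 1
1 × 132 = 132

132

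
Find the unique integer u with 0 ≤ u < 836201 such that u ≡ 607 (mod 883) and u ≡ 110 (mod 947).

699943

883⁻¹ mod 947: 883*873 ≡ 1 (mod 947), so 883⁻¹ ≡ 873.
u = 607 + 883*((110 − 607)*873 mod 947) = 607 + 883*792 = 699943.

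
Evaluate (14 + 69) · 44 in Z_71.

14 + 69 = 83 ≡ 12 (mod 71)
12 · 44 = 528 ≡ 31 (mod 71)

31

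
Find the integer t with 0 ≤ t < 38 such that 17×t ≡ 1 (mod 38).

9

38 = 2×17 + 4
17 = 4×4 + 1
4 = 4×1 + 0
gcd(17, 38) = 1, so the inverse exists.
Back-substitute for 1:
1 = 1×17 − 4×4
  = −4×38 + 9×17
So 17⁻¹ ≡ 9 (mod 38).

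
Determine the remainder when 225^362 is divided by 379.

130

By square-and-multiply:
362 in binary is 101101010, i.e. 362 = 256 + 64 + 32 + 8 + 2.
225^1 ≡ 225 (mod 379)
225^2 ≡ 225^2 = 50625 ≡ 218 (mod 379)
225^4 ≡ 218^2 = 47524 ≡ 149 (mod 379)
225^8 ≡ 149^2 = 22201 ≡ 219 (mod 379)
225^16 ≡ 219^2 = 47961 ≡ 207 (mod 379)
225^32 ≡ 207^2 = 42849 ≡ 22 (mod 379)
225^64 ≡ 22^2 = 484 ≡ 105 (mod 379)
225^128 ≡ 105^2 = 11025 ≡ 34 (mod 379)
225^256 ≡ 34^2 = 1156 ≡ 19 (mod 379)
225^362 = 225^256 · 225^64 · 225^32 · 225^8 · 225^2 ≡ 19 · 105 · 22 · 219 · 218 (mod 379).
Accumulate the product:
19 · 105 = 1995 ≡ 100
100 · 22 = 2200 ≡ 305
305 · 219 = 66795 ≡ 91
91 · 218 = 19838 ≡ 130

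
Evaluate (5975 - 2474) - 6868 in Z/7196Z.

5975 - 2474 = 3501
3501 - 6868 = -3367 ≡ 3829 (mod 7196)

3829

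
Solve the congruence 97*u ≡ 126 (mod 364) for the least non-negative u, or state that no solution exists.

gcd(97, 364) = 1, so a unique solution mod 364 exists.
97⁻¹ ≡ 349 (mod 364).
u ≡ 349*126 ≡ 294 (mod 364).

294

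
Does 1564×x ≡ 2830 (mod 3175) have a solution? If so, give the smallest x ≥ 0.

gcd(1564, 3175) = 1, so a unique solution mod 3175 exists.
1564⁻¹ ≡ 1959 (mod 3175).
x ≡ 1959×2830 ≡ 420 (mod 3175).

420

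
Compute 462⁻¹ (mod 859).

859 = 1×462 + 397
462 = 1×397 + 65
397 = 6×65 + 7
65 = 9×7 + 2
7 = 3×2 + 1
2 = 2×1 + 0
gcd(462, 859) = 1, so the inverse exists.
Back-substitute for 1:
1 = 1×7 − 3×2
  = −3×65 + 28×7
  = 28×397 − 171×65
  = −171×462 + 199×397
  = 199×859 − 370×462
So 462⁻¹ ≡ −370 ≡ 489 (mod 859).

489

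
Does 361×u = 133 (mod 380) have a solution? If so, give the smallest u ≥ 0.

13

gcd(361, 380) = 19, and 19 | 133, so solutions exist.
Divide through by 19: 19×u ≡ 7 (mod 20).
19⁻¹ ≡ 19 (mod 20).
u ≡ 19×7 ≡ 13 (mod 20).
The smallest non-negative solution is u = 13.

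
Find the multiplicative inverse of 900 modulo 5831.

5371

Apply the Euclidean algorithm and back-substitute:
5831 = 6·900 + 431
900 = 2·431 + 38
431 = 11·38 + 13
38 = 2·13 + 12
13 = 1·12 + 1
12 = 12·1 + 0
gcd(900, 5831) = 1, so the inverse exists.
Back-substitute for 1:
1 = 1·13 − 1·12
  = −1·38 + 3·13
  = 3·431 − 34·38
  = −34·900 + 71·431
  = 71·5831 − 460·900
So 900⁻¹ ≡ −460 ≡ 5371 (mod 5831).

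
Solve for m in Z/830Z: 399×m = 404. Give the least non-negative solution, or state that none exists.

286

gcd(399, 830) = 1, so a unique solution mod 830 exists.
399⁻¹ ≡ 389 (mod 830).
m ≡ 389×404 ≡ 286 (mod 830).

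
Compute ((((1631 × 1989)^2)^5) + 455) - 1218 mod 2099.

1631 × 1989 = 3244059 ≡ 1104 (mod 2099)
(1104)^2 ≡ 1396 (mod 2099)
(1396)^5 ≡ 1031 (mod 2099)
1031 + 455 = 1486
1486 - 1218 = 268

268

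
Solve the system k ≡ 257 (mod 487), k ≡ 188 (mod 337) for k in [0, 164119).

487⁻¹ mod 337: 487*173 ≡ 1 (mod 337), so 487⁻¹ ≡ 173.
k = 257 + 487*((188 − 257)*173 mod 337) = 257 + 487*195 = 95222.

95222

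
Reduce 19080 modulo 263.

19080 = 72·263 + 144, so 19080 ≡ 144 (mod 263).

144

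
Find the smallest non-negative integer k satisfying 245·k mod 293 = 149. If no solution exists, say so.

gcd(245, 293) = 1, so a unique solution mod 293 exists.
245⁻¹ ≡ 177 (mod 293).
k ≡ 177·149 ≡ 3 (mod 293).

3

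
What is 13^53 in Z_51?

Using repeated squaring:
13^1 ≡ 13 (mod 51)
13^2 ≡ 13^2 = 169 ≡ 16 (mod 51)
13^4 ≡ 16^2 = 256 ≡ 1 (mod 51)
13^8 ≡ 1^2 = 1 (mod 51)
13^16 ≡ 1^2 = 1 (mod 51)
13^32 ≡ 1^2 = 1 (mod 51)
13^53 = 13^32 × 13^16 × 13^4 × 13^1 ≡ 1 × 1 × 1 × 13 (mod 51).
Accumulate the product:
1 × 1 = 1
1 × 1 = 1
1 × 13 = 13

13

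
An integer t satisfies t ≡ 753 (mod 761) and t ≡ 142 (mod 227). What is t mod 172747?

761⁻¹ mod 227: 761*105 ≡ 1 (mod 227), so 761⁻¹ ≡ 105.
t = 753 + 761*((142 − 753)*105 mod 227) = 753 + 761*86 = 66199.
Check: 66199 mod 761 = 753, 66199 mod 227 = 142. ✓

66199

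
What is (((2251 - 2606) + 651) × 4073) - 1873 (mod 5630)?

4545

2251 - 2606 = -355 ≡ 5275 (mod 5630)
5275 + 651 = 5926 ≡ 296 (mod 5630)
296 × 4073 = 1205608 ≡ 788 (mod 5630)
788 - 1873 = -1085 ≡ 4545 (mod 5630)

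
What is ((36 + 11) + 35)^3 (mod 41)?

0

36 + 11 = 47 ≡ 6 (mod 41)
6 + 35 = 41 ≡ 0 (mod 41)
(0)^3 ≡ 0 (mod 41)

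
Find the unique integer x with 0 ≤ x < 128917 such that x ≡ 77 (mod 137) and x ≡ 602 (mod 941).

49534

137⁻¹ mod 941: 137×680 ≡ 1 (mod 941), so 137⁻¹ ≡ 680.
x = 77 + 137×((602 − 77)×680 mod 941) = 77 + 137×361 = 49534.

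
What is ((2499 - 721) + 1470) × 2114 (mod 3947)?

2439

2499 - 721 = 1778
1778 + 1470 = 3248
3248 × 2114 = 6866272 ≡ 2439 (mod 3947)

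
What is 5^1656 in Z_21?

Compute successive squares:
1656 in binary is 11001111000, i.e. 1656 = 1024 + 512 + 64 + 32 + 16 + 8.
5^1 ≡ 5 (mod 21)
5^2 ≡ 5^2 = 25 ≡ 4 (mod 21)
5^4 ≡ 4^2 = 16 (mod 21)
5^8 ≡ 16^2 = 256 ≡ 4 (mod 21)
5^16 ≡ 4^2 = 16 (mod 21)
5^32 ≡ 16^2 = 256 ≡ 4 (mod 21)
5^64 ≡ 4^2 = 16 (mod 21)
5^128 ≡ 16^2 = 256 ≡ 4 (mod 21)
5^256 ≡ 4^2 = 16 (mod 21)
5^512 ≡ 16^2 = 256 ≡ 4 (mod 21)
5^1024 ≡ 4^2 = 16 (mod 21)
5^1656 = 5^1024 · 5^512 · 5^64 · 5^32 · 5^16 · 5^8 ≡ 16 · 4 · 16 · 4 · 16 · 4 (mod 21).
Accumulate the product:
16 · 4 = 64 ≡ 1
1 · 16 = 16
16 · 4 = 64 ≡ 1
1 · 16 = 16
16 · 4 = 64 ≡ 1

1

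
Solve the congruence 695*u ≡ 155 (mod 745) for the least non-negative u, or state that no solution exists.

gcd(695, 745) = 5, and 5 | 155, so solutions exist.
Divide through by 5: 139*u mod 149 = 31.
139⁻¹ ≡ 134 (mod 149).
u ≡ 134*31 ≡ 131 (mod 149).
The smallest non-negative solution is u = 131.

131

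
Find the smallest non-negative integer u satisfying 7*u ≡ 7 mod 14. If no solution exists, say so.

gcd(7, 14) = 7, and 7 | 7, so solutions exist.
Divide through by 7: 1*u ≡ 1 mod 2.
1⁻¹ ≡ 1 (mod 2).
u ≡ 1*1 ≡ 1 (mod 2).
The smallest non-negative solution is u = 1.

1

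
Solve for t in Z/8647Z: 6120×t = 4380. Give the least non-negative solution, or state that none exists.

gcd(6120, 8647) = 1, so a unique solution mod 8647 exists.
6120⁻¹ ≡ 3415 (mod 8647).
t ≡ 3415×4380 ≡ 7037 (mod 8647).

7037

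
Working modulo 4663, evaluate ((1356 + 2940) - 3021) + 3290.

4565

1356 + 2940 = 4296
4296 - 3021 = 1275
1275 + 3290 = 4565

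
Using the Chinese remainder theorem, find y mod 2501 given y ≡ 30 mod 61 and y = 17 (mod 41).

1616

61⁻¹ mod 41: 61·39 ≡ 1 (mod 41), so 61⁻¹ ≡ 39.
y = 30 + 61·((17 − 30)·39 mod 41) = 30 + 61·26 = 1616.
Check: 1616 mod 61 = 30, 1616 mod 41 = 17. ✓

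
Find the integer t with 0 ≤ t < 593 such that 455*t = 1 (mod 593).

434

Apply the Euclidean algorithm and back-substitute:
593 = 1·455 + 138
455 = 3·138 + 41
138 = 3·41 + 15
41 = 2·15 + 11
15 = 1·11 + 4
11 = 2·4 + 3
4 = 1·3 + 1
3 = 3·1 + 0
gcd(455, 593) = 1, so the inverse exists.
Back-substitute for 1:
1 = 1·4 − 1·3
  = −1·11 + 3·4
  = 3·15 − 4·11
  = −4·41 + 11·15
  = 11·138 − 37·41
  = −37·455 + 122·138
  = 122·593 − 159·455
So 455⁻¹ ≡ −159 ≡ 434 (mod 593).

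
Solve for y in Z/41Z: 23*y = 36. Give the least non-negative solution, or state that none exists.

gcd(23, 41) = 1, so a unique solution mod 41 exists.
23⁻¹ ≡ 25 (mod 41).
y ≡ 25*36 ≡ 39 (mod 41).

39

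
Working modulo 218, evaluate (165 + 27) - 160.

165 + 27 = 192
192 - 160 = 32

32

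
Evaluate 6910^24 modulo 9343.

395

Using repeated squaring:
6910^1 ≡ 6910 (mod 9343)
6910^2 ≡ 6910^2 = 47748100 ≡ 5370 (mod 9343)
6910^4 ≡ 5370^2 = 28836900 ≡ 4402 (mod 9343)
6910^8 ≡ 4402^2 = 19377604 ≡ 222 (mod 9343)
6910^16 ≡ 222^2 = 49284 ≡ 2569 (mod 9343)
6910^24 = 6910^16 * 6910^8 ≡ 2569 * 222 (mod 9343).
2569 * 222 = 570318 ≡ 395 (mod 9343).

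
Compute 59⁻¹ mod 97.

Run the extended Euclidean algorithm:
97 = 1*59 + 38
59 = 1*38 + 21
38 = 1*21 + 17
21 = 1*17 + 4
17 = 4*4 + 1
4 = 4*1 + 0
gcd(59, 97) = 1, so the inverse exists.
Bézout: 1 = 14*97 − 23*59.
So 59⁻¹ ≡ −23 ≡ 74 (mod 97).

74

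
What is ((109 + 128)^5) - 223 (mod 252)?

109 + 128 = 237
(237)^5 ≡ 153 (mod 252)
153 - 223 = -70 ≡ 182 (mod 252)

182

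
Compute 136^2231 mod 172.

80

2231 in binary is 100010110111, i.e. 2231 = 2048 + 128 + 32 + 16 + 4 + 2 + 1.
136^1 ≡ 136 (mod 172)
136^2 ≡ 136^2 = 18496 ≡ 92 (mod 172)
136^4 ≡ 92^2 = 8464 ≡ 36 (mod 172)
136^8 ≡ 36^2 = 1296 ≡ 92 (mod 172)
136^16 ≡ 92^2 = 8464 ≡ 36 (mod 172)
136^32 ≡ 36^2 = 1296 ≡ 92 (mod 172)
136^64 ≡ 92^2 = 8464 ≡ 36 (mod 172)
136^128 ≡ 36^2 = 1296 ≡ 92 (mod 172)
136^256 ≡ 92^2 = 8464 ≡ 36 (mod 172)
136^512 ≡ 36^2 = 1296 ≡ 92 (mod 172)
136^1024 ≡ 92^2 = 8464 ≡ 36 (mod 172)
136^2048 ≡ 36^2 = 1296 ≡ 92 (mod 172)
136^2231 = 136^2048 × 136^128 × 136^32 × 136^16 × 136^4 × 136^2 × 136^1 ≡ 92 × 92 × 92 × 36 × 36 × 92 × 136 (mod 172).
Accumulate the product:
92 × 92 = 8464 ≡ 36
36 × 92 = 3312 ≡ 44
44 × 36 = 1584 ≡ 36
36 × 36 = 1296 ≡ 92
92 × 92 = 8464 ≡ 36
36 × 136 = 4896 ≡ 80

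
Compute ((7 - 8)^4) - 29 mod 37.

9

7 - 8 = -1 ≡ 36 (mod 37)
(36)^4 ≡ 1 (mod 37)
1 - 29 = -28 ≡ 9 (mod 37)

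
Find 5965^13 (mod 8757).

2374

Compute successive squares:
13 in binary is 1101, i.e. 13 = 8 + 4 + 1.
5965^1 ≡ 5965 (mod 8757)
5965^2 ≡ 5965^2 = 35581225 ≡ 1534 (mod 8757)
5965^4 ≡ 1534^2 = 2353156 ≡ 6280 (mod 8757)
5965^8 ≡ 6280^2 = 39438400 ≡ 5629 (mod 8757)
5965^13 = 5965^8 × 5965^4 × 5965^1 ≡ 5629 × 6280 × 5965 (mod 8757).
Accumulate the product:
5629 × 6280 = 35350120 ≡ 6868
6868 × 5965 = 40967620 ≡ 2374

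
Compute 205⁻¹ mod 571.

39

By the extended Euclidean algorithm:
571 = 2*205 + 161
205 = 1*161 + 44
161 = 3*44 + 29
44 = 1*29 + 15
29 = 1*15 + 14
15 = 1*14 + 1
14 = 14*1 + 0
gcd(205, 571) = 1, so the inverse exists.
Back-substitute for 1:
1 = 1*15 − 1*14
  = −1*29 + 2*15
  = 2*44 − 3*29
  = −3*161 + 11*44
  = 11*205 − 14*161
  = −14*571 + 39*205
So 205⁻¹ ≡ 39 (mod 571).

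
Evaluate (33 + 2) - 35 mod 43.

0

33 + 2 = 35
35 - 35 = 0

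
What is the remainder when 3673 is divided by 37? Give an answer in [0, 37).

10

3673 = 99·37 + 10, so 3673 ≡ 10 (mod 37).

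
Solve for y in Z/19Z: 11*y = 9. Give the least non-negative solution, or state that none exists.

6

gcd(11, 19) = 1, so a unique solution mod 19 exists.
11⁻¹ ≡ 7 (mod 19).
y ≡ 7*9 ≡ 6 (mod 19).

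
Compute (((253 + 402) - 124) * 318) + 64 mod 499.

253 + 402 = 655 ≡ 156 (mod 499)
156 - 124 = 32
32 * 318 = 10176 ≡ 196 (mod 499)
196 + 64 = 260

260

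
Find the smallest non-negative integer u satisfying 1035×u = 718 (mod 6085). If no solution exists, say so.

gcd(1035, 6085) = 5, and 5 does not divide 718.
So the congruence has no solution.

no solution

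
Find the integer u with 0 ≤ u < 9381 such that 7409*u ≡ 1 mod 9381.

1508

By the extended Euclidean algorithm:
9381 = 1·7409 + 1972
7409 = 3·1972 + 1493
1972 = 1·1493 + 479
1493 = 3·479 + 56
479 = 8·56 + 31
56 = 1·31 + 25
31 = 1·25 + 6
25 = 4·6 + 1
6 = 6·1 + 0
gcd(7409, 9381) = 1, so the inverse exists.
Bézout: 1 = −1191·9381 + 1508·7409.
So 7409⁻¹ ≡ 1508 (mod 9381).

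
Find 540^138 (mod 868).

540^1 ≡ 540 (mod 868)
540^2 ≡ 540^2 = 291600 ≡ 820 (mod 868)
540^4 ≡ 820^2 = 672400 ≡ 568 (mod 868)
540^8 ≡ 568^2 = 322624 ≡ 596 (mod 868)
540^16 ≡ 596^2 = 355216 ≡ 204 (mod 868)
540^32 ≡ 204^2 = 41616 ≡ 820 (mod 868)
540^64 ≡ 820^2 = 672400 ≡ 568 (mod 868)
540^128 ≡ 568^2 = 322624 ≡ 596 (mod 868)
540^138 = 540^128 × 540^8 × 540^2 ≡ 596 × 596 × 820 (mod 868).
Accumulate the product:
596 × 596 = 355216 ≡ 204
204 × 820 = 167280 ≡ 624

624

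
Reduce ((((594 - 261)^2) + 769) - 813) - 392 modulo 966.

329

594 - 261 = 333
(333)^2 ≡ 765 (mod 966)
765 + 769 = 1534 ≡ 568 (mod 966)
568 - 813 = -245 ≡ 721 (mod 966)
721 - 392 = 329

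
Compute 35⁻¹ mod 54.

Run the extended Euclidean algorithm:
54 = 1*35 + 19
35 = 1*19 + 16
19 = 1*16 + 3
16 = 5*3 + 1
3 = 3*1 + 0
gcd(35, 54) = 1, so the inverse exists.
Bézout: 1 = −11*54 + 17*35.
So 35⁻¹ ≡ 17 (mod 54).

17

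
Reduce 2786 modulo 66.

2786 = 42·66 + 14, so 2786 ≡ 14 (mod 66).

14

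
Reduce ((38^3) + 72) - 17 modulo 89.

14

(38)^3 ≡ 48 (mod 89)
48 + 72 = 120 ≡ 31 (mod 89)
31 - 17 = 14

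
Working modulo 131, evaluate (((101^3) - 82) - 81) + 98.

52

(101)^3 ≡ 117 (mod 131)
117 - 82 = 35
35 - 81 = -46 ≡ 85 (mod 131)
85 + 98 = 183 ≡ 52 (mod 131)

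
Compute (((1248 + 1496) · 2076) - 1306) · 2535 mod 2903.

1248 + 1496 = 2744
2744 · 2076 = 5696544 ≡ 858 (mod 2903)
858 - 1306 = -448 ≡ 2455 (mod 2903)
2455 · 2535 = 6223425 ≡ 2296 (mod 2903)

2296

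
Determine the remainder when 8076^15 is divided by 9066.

15 in binary is 1111, i.e. 15 = 8 + 4 + 2 + 1.
8076^1 ≡ 8076 (mod 9066)
8076^2 ≡ 8076^2 = 65221776 ≡ 972 (mod 9066)
8076^4 ≡ 972^2 = 944784 ≡ 1920 (mod 9066)
8076^8 ≡ 1920^2 = 3686400 ≡ 5604 (mod 9066)
8076^15 = 8076^8 * 8076^4 * 8076^2 * 8076^1 ≡ 5604 * 1920 * 972 * 8076 (mod 9066).
Accumulate the product:
5604 * 1920 = 10759680 ≡ 7404
7404 * 972 = 7196688 ≡ 7350
7350 * 8076 = 59358600 ≡ 3498

3498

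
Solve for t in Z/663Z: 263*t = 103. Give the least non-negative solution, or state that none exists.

134

gcd(263, 663) = 1, so a unique solution mod 663 exists.
263⁻¹ ≡ 542 (mod 663).
t ≡ 542*103 ≡ 134 (mod 663).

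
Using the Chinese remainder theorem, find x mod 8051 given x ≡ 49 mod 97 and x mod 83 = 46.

97⁻¹ mod 83: 97·6 ≡ 1 (mod 83), so 97⁻¹ ≡ 6.
x = 49 + 97·((46 − 49)·6 mod 83) = 49 + 97·65 = 6354.

6354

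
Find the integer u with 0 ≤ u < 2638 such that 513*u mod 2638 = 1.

1337

Run the extended Euclidean algorithm:
2638 = 5*513 + 73
513 = 7*73 + 2
73 = 36*2 + 1
2 = 2*1 + 0
gcd(513, 2638) = 1, so the inverse exists.
Back-substitute for 1:
1 = 1*73 − 36*2
  = −36*513 + 253*73
  = 253*2638 − 1301*513
So 513⁻¹ ≡ −1301 ≡ 1337 (mod 2638).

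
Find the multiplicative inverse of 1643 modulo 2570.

By the extended Euclidean algorithm:
2570 = 1*1643 + 927
1643 = 1*927 + 716
927 = 1*716 + 211
716 = 3*211 + 83
211 = 2*83 + 45
83 = 1*45 + 38
45 = 1*38 + 7
38 = 5*7 + 3
7 = 2*3 + 1
3 = 3*1 + 0
gcd(1643, 2570) = 1, so the inverse exists.
Back-substitute for 1:
1 = 1*7 − 2*3
  = −2*38 + 11*7
  = 11*45 − 13*38
  = −13*83 + 24*45
  = 24*211 − 61*83
  = −61*716 + 207*211
  = 207*927 − 268*716
  = −268*1643 + 475*927
  = 475*2570 − 743*1643
So 1643⁻¹ ≡ −743 ≡ 1827 (mod 2570).

1827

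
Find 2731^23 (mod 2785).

By square-and-multiply:
23 in binary is 10111, i.e. 23 = 16 + 4 + 2 + 1.
2731^1 ≡ 2731 (mod 2785)
2731^2 ≡ 2731^2 = 7458361 ≡ 131 (mod 2785)
2731^4 ≡ 131^2 = 17161 ≡ 451 (mod 2785)
2731^8 ≡ 451^2 = 203401 ≡ 96 (mod 2785)
2731^16 ≡ 96^2 = 9216 ≡ 861 (mod 2785)
2731^23 = 2731^16 · 2731^4 · 2731^2 · 2731^1 ≡ 861 · 451 · 131 · 2731 (mod 2785).
Accumulate the product:
861 · 451 = 388311 ≡ 1196
1196 · 131 = 156676 ≡ 716
716 · 2731 = 1955396 ≡ 326

326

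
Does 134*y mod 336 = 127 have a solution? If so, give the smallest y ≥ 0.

gcd(134, 336) = 2, and 2 does not divide 127.
So the congruence has no solution.

no solution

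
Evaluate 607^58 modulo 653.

318

607^1 ≡ 607 (mod 653)
607^2 ≡ 607^2 = 368449 ≡ 157 (mod 653)
607^4 ≡ 157^2 = 24649 ≡ 488 (mod 653)
607^8 ≡ 488^2 = 238144 ≡ 452 (mod 653)
607^16 ≡ 452^2 = 204304 ≡ 568 (mod 653)
607^32 ≡ 568^2 = 322624 ≡ 42 (mod 653)
607^58 = 607^32 × 607^16 × 607^8 × 607^2 ≡ 42 × 568 × 452 × 157 (mod 653).
Accumulate the product:
42 × 568 = 23856 ≡ 348
348 × 452 = 157296 ≡ 576
576 × 157 = 90432 ≡ 318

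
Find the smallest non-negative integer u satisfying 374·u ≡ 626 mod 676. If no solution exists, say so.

gcd(374, 676) = 2, and 2 | 626, so solutions exist.
Divide through by 2: 187·u = 313 (mod 338).
187⁻¹ ≡ 47 (mod 338).
u ≡ 47·313 ≡ 177 (mod 338).
The smallest non-negative solution is u = 177.

177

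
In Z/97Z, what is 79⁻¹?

By the extended Euclidean algorithm:
97 = 1×79 + 18
79 = 4×18 + 7
18 = 2×7 + 4
7 = 1×4 + 3
4 = 1×3 + 1
3 = 3×1 + 0
gcd(79, 97) = 1, so the inverse exists.
Back-substitute for 1:
1 = 1×4 − 1×3
  = −1×7 + 2×4
  = 2×18 − 5×7
  = −5×79 + 22×18
  = 22×97 − 27×79
So 79⁻¹ ≡ −27 ≡ 70 (mod 97).

70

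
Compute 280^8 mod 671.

422

Using repeated squaring:
280^1 ≡ 280 (mod 671)
280^2 ≡ 280^2 = 78400 ≡ 564 (mod 671)
280^4 ≡ 564^2 = 318096 ≡ 42 (mod 671)
280^8 ≡ 42^2 = 1764 ≡ 422 (mod 671)
So 280^8 ≡ 422 (mod 671).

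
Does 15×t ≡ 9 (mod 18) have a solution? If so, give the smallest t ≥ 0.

gcd(15, 18) = 3, and 3 | 9, so solutions exist.
Divide through by 3: 5×t ≡ 3 mod 6.
5⁻¹ ≡ 5 (mod 6).
t ≡ 5×3 ≡ 3 (mod 6).
The smallest non-negative solution is t = 3.

3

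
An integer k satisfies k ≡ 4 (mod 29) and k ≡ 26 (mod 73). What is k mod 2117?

1048

29⁻¹ mod 73: 29·68 ≡ 1 (mod 73), so 29⁻¹ ≡ 68.
k = 4 + 29·((26 − 4)·68 mod 73) = 4 + 29·36 = 1048.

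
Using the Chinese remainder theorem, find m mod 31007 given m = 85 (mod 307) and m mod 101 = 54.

20961

307⁻¹ mod 101: 307*76 ≡ 1 (mod 101), so 307⁻¹ ≡ 76.
m = 85 + 307*((54 − 85)*76 mod 101) = 85 + 307*68 = 20961.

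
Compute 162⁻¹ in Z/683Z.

683 = 4*162 + 35
162 = 4*35 + 22
35 = 1*22 + 13
22 = 1*13 + 9
13 = 1*9 + 4
9 = 2*4 + 1
4 = 4*1 + 0
gcd(162, 683) = 1, so the inverse exists.
Back-substitute for 1:
1 = 1*9 − 2*4
  = −2*13 + 3*9
  = 3*22 − 5*13
  = −5*35 + 8*22
  = 8*162 − 37*35
  = −37*683 + 156*162
So 162⁻¹ ≡ 156 (mod 683).

156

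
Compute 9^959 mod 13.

3

9^1 ≡ 9 (mod 13)
9^2 ≡ 9^2 = 81 ≡ 3 (mod 13)
9^4 ≡ 3^2 = 9 (mod 13)
9^8 ≡ 9^2 = 81 ≡ 3 (mod 13)
9^16 ≡ 3^2 = 9 (mod 13)
9^32 ≡ 9^2 = 81 ≡ 3 (mod 13)
9^64 ≡ 3^2 = 9 (mod 13)
9^128 ≡ 9^2 = 81 ≡ 3 (mod 13)
9^256 ≡ 3^2 = 9 (mod 13)
9^512 ≡ 9^2 = 81 ≡ 3 (mod 13)
9^959 = 9^512 × 9^256 × 9^128 × 9^32 × 9^16 × 9^8 × 9^4 × 9^2 × 9^1 ≡ 3 × 9 × 3 × 3 × 9 × 3 × 9 × 3 × 9 (mod 13).
Accumulate the product:
3 × 9 = 27 ≡ 1
1 × 3 = 3
3 × 3 = 9
9 × 9 = 81 ≡ 3
3 × 3 = 9
9 × 9 = 81 ≡ 3
3 × 3 = 9
9 × 9 = 81 ≡ 3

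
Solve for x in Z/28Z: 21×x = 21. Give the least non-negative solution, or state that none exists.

gcd(21, 28) = 7, and 7 | 21, so solutions exist.
Divide through by 7: 3×x ≡ 3 (mod 4).
3⁻¹ ≡ 3 (mod 4).
x ≡ 3×3 ≡ 1 (mod 4).
The smallest non-negative solution is x = 1.

1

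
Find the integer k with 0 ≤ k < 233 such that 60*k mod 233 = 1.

167

233 = 3×60 + 53
60 = 1×53 + 7
53 = 7×7 + 4
7 = 1×4 + 3
4 = 1×3 + 1
3 = 3×1 + 0
gcd(60, 233) = 1, so the inverse exists.
Bézout: 1 = 17×233 − 66×60.
So 60⁻¹ ≡ −66 ≡ 167 (mod 233).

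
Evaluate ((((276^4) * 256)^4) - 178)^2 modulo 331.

(276)^4 ≡ 130 (mod 331)
130 * 256 = 33280 ≡ 180 (mod 331)
(180)^4 ≡ 120 (mod 331)
120 - 178 = -58 ≡ 273 (mod 331)
(273)^2 ≡ 54 (mod 331)

54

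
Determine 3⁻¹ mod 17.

6

17 = 5×3 + 2
3 = 1×2 + 1
2 = 2×1 + 0
gcd(3, 17) = 1, so the inverse exists.
Back-substitute for 1:
1 = 1×3 − 1×2
  = −1×17 + 6×3
So 3⁻¹ ≡ 6 (mod 17).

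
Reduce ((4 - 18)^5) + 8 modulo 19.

4 - 18 = -14 ≡ 5 (mod 19)
(5)^5 ≡ 9 (mod 19)
9 + 8 = 17

17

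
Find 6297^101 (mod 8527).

7531

Using repeated squaring:
101 in binary is 1100101, i.e. 101 = 64 + 32 + 4 + 1.
6297^1 ≡ 6297 (mod 8527)
6297^2 ≡ 6297^2 = 39652209 ≡ 1659 (mod 8527)
6297^4 ≡ 1659^2 = 2752281 ≡ 6587 (mod 8527)
6297^8 ≡ 6587^2 = 43388569 ≡ 3193 (mod 8527)
6297^16 ≡ 3193^2 = 10195249 ≡ 5484 (mod 8527)
6297^32 ≡ 5484^2 = 30074256 ≡ 8054 (mod 8527)
6297^64 ≡ 8054^2 = 64866916 ≡ 2027 (mod 8527)
6297^101 = 6297^64 * 6297^32 * 6297^4 * 6297^1 ≡ 2027 * 8054 * 6587 * 6297 (mod 8527).
Accumulate the product:
2027 * 8054 = 16325458 ≡ 4780
4780 * 6587 = 31485860 ≡ 4176
4176 * 6297 = 26296272 ≡ 7531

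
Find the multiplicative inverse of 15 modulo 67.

9

Run the extended Euclidean algorithm:
67 = 4·15 + 7
15 = 2·7 + 1
7 = 7·1 + 0
gcd(15, 67) = 1, so the inverse exists.
Back-substitute for 1:
1 = 1·15 − 2·7
  = −2·67 + 9·15
So 15⁻¹ ≡ 9 (mod 67).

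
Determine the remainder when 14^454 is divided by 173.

14^1 ≡ 14 (mod 173)
14^2 ≡ 14^2 = 196 ≡ 23 (mod 173)
14^4 ≡ 23^2 = 529 ≡ 10 (mod 173)
14^8 ≡ 10^2 = 100 (mod 173)
14^16 ≡ 100^2 = 10000 ≡ 139 (mod 173)
14^32 ≡ 139^2 = 19321 ≡ 118 (mod 173)
14^64 ≡ 118^2 = 13924 ≡ 84 (mod 173)
14^128 ≡ 84^2 = 7056 ≡ 136 (mod 173)
14^256 ≡ 136^2 = 18496 ≡ 158 (mod 173)
14^454 = 14^256 * 14^128 * 14^64 * 14^4 * 14^2 ≡ 158 * 136 * 84 * 10 * 23 (mod 173).
Accumulate the product:
158 * 136 = 21488 ≡ 36
36 * 84 = 3024 ≡ 83
83 * 10 = 830 ≡ 138
138 * 23 = 3174 ≡ 60

60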